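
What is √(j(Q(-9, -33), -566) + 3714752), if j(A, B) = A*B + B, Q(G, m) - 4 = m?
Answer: 10*√37306 ≈ 1931.5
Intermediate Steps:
Q(G, m) = 4 + m
j(A, B) = B + A*B
√(j(Q(-9, -33), -566) + 3714752) = √(-566*(1 + (4 - 33)) + 3714752) = √(-566*(1 - 29) + 3714752) = √(-566*(-28) + 3714752) = √(15848 + 3714752) = √3730600 = 10*√37306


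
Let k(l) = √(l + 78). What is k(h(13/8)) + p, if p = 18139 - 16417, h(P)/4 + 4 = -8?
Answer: 1722 + √30 ≈ 1727.5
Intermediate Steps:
h(P) = -48 (h(P) = -16 + 4*(-8) = -16 - 32 = -48)
p = 1722
k(l) = √(78 + l)
k(h(13/8)) + p = √(78 - 48) + 1722 = √30 + 1722 = 1722 + √30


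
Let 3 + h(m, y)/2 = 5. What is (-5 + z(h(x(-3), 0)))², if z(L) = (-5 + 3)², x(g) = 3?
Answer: 1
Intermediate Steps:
h(m, y) = 4 (h(m, y) = -6 + 2*5 = -6 + 10 = 4)
z(L) = 4 (z(L) = (-2)² = 4)
(-5 + z(h(x(-3), 0)))² = (-5 + 4)² = (-1)² = 1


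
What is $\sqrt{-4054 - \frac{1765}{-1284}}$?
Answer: $\frac{i \sqrt{1670346291}}{642} \approx 63.66 i$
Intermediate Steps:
$\sqrt{-4054 - \frac{1765}{-1284}} = \sqrt{-4054 - - \frac{1765}{1284}} = \sqrt{-4054 + \frac{1765}{1284}} = \sqrt{- \frac{5203571}{1284}} = \frac{i \sqrt{1670346291}}{642}$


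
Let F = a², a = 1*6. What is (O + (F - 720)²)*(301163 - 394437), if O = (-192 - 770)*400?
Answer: -7746965344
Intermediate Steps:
a = 6
F = 36 (F = 6² = 36)
O = -384800 (O = -962*400 = -384800)
(O + (F - 720)²)*(301163 - 394437) = (-384800 + (36 - 720)²)*(301163 - 394437) = (-384800 + (-684)²)*(-93274) = (-384800 + 467856)*(-93274) = 83056*(-93274) = -7746965344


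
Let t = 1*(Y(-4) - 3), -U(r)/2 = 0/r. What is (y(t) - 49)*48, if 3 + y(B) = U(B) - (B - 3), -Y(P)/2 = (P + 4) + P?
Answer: -2592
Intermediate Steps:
U(r) = 0 (U(r) = -0/r = -2*0 = 0)
Y(P) = -8 - 4*P (Y(P) = -2*((P + 4) + P) = -2*((4 + P) + P) = -2*(4 + 2*P) = -8 - 4*P)
t = 5 (t = 1*((-8 - 4*(-4)) - 3) = 1*((-8 + 16) - 3) = 1*(8 - 3) = 1*5 = 5)
y(B) = -B (y(B) = -3 + (0 - (B - 3)) = -3 + (0 - (-3 + B)) = -3 + (0 + (3 - B)) = -3 + (3 - B) = -B)
(y(t) - 49)*48 = (-1*5 - 49)*48 = (-5 - 49)*48 = -54*48 = -2592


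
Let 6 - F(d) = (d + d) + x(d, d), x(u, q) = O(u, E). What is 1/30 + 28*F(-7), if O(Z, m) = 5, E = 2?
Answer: 12601/30 ≈ 420.03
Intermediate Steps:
x(u, q) = 5
F(d) = 1 - 2*d (F(d) = 6 - ((d + d) + 5) = 6 - (2*d + 5) = 6 - (5 + 2*d) = 6 + (-5 - 2*d) = 1 - 2*d)
1/30 + 28*F(-7) = 1/30 + 28*(1 - 2*(-7)) = 1/30 + 28*(1 + 14) = 1/30 + 28*15 = 1/30 + 420 = 12601/30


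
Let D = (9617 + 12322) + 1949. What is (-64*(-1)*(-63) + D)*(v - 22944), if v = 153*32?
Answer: -358361088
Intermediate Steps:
D = 23888 (D = 21939 + 1949 = 23888)
v = 4896
(-64*(-1)*(-63) + D)*(v - 22944) = (-64*(-1)*(-63) + 23888)*(4896 - 22944) = (64*(-63) + 23888)*(-18048) = (-4032 + 23888)*(-18048) = 19856*(-18048) = -358361088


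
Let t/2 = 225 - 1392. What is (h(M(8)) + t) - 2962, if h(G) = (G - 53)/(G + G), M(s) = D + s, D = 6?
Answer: -148327/28 ≈ -5297.4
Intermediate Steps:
M(s) = 6 + s
t = -2334 (t = 2*(225 - 1392) = 2*(-1167) = -2334)
h(G) = (-53 + G)/(2*G) (h(G) = (-53 + G)/((2*G)) = (-53 + G)*(1/(2*G)) = (-53 + G)/(2*G))
(h(M(8)) + t) - 2962 = ((-53 + (6 + 8))/(2*(6 + 8)) - 2334) - 2962 = ((½)*(-53 + 14)/14 - 2334) - 2962 = ((½)*(1/14)*(-39) - 2334) - 2962 = (-39/28 - 2334) - 2962 = -65391/28 - 2962 = -148327/28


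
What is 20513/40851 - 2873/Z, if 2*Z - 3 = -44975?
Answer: 578620241/918575586 ≈ 0.62991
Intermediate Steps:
Z = -22486 (Z = 3/2 + (1/2)*(-44975) = 3/2 - 44975/2 = -22486)
20513/40851 - 2873/Z = 20513/40851 - 2873/(-22486) = 20513*(1/40851) - 2873*(-1/22486) = 20513/40851 + 2873/22486 = 578620241/918575586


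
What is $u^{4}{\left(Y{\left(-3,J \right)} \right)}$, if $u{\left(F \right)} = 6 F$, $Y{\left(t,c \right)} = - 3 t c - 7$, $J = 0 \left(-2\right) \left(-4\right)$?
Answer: $3111696$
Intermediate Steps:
$J = 0$ ($J = 0 \left(-4\right) = 0$)
$Y{\left(t,c \right)} = -7 - 3 c t$ ($Y{\left(t,c \right)} = - 3 c t - 7 = -7 - 3 c t$)
$u^{4}{\left(Y{\left(-3,J \right)} \right)} = \left(6 \left(-7 - 0 \left(-3\right)\right)\right)^{4} = \left(6 \left(-7 + 0\right)\right)^{4} = \left(6 \left(-7\right)\right)^{4} = \left(-42\right)^{4} = 3111696$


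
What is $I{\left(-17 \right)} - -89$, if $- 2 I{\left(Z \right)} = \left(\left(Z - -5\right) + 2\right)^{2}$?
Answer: $39$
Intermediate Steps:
$I{\left(Z \right)} = - \frac{\left(7 + Z\right)^{2}}{2}$ ($I{\left(Z \right)} = - \frac{\left(\left(Z - -5\right) + 2\right)^{2}}{2} = - \frac{\left(\left(Z + 5\right) + 2\right)^{2}}{2} = - \frac{\left(\left(5 + Z\right) + 2\right)^{2}}{2} = - \frac{\left(7 + Z\right)^{2}}{2}$)
$I{\left(-17 \right)} - -89 = - \frac{\left(7 - 17\right)^{2}}{2} - -89 = - \frac{\left(-10\right)^{2}}{2} + 89 = \left(- \frac{1}{2}\right) 100 + 89 = -50 + 89 = 39$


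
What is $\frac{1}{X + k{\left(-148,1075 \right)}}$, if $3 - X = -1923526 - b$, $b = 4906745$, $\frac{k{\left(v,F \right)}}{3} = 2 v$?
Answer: $\frac{1}{6829386} \approx 1.4643 \cdot 10^{-7}$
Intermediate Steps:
$k{\left(v,F \right)} = 6 v$ ($k{\left(v,F \right)} = 3 \cdot 2 v = 6 v$)
$X = 6830274$ ($X = 3 - \left(-1923526 - 4906745\right) = 3 - -6830271 = 3 + 6830271 = 6830274$)
$\frac{1}{X + k{\left(-148,1075 \right)}} = \frac{1}{6830274 + 6 \left(-148\right)} = \frac{1}{6830274 - 888} = \frac{1}{6829386}$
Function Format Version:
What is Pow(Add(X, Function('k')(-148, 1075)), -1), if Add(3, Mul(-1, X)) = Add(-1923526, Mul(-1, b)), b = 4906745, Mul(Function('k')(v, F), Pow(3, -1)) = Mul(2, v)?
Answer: Rational(1, 6829386) ≈ 1.4643e-7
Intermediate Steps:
Function('k')(v, F) = Mul(6, v) (Function('k')(v, F) = Mul(3, Mul(2, v)) = Mul(6, v))
X = 6830274 (X = Add(3, Mul(-1, Add(-1923526, Mul(-1, 4906745)))) = Add(3, Mul(-1, Add(-1923526, -4906745))) = Add(3, Mul(-1, -6830271)) = Add(3, 6830271) = 6830274)
Pow(Add(X, Function('k')(-148, 1075)), -1) = Pow(Add(6830274, Mul(6, -148)), -1) = Pow(Add(6830274, -888), -1) = Pow(6829386, -1) = Rational(1, 6829386)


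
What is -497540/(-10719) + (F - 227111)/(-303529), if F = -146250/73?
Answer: 11203579820987/237507496623 ≈ 47.172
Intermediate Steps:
F = -146250/73 ≈ -2003.4
-497540/(-10719) + (F - 227111)/(-303529) = -497540/(-10719) + (-146250/73 - 227111)/(-303529) = -497540*(-1/10719) - 16725353/73*(-1/303529) = 497540/10719 + 16725353/22157617 = 11203579820987/237507496623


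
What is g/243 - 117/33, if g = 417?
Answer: -1630/891 ≈ -1.8294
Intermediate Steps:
g/243 - 117/33 = 417/243 - 117/33 = 417*(1/243) - 117*1/33 = 139/81 - 39/11 = -1630/891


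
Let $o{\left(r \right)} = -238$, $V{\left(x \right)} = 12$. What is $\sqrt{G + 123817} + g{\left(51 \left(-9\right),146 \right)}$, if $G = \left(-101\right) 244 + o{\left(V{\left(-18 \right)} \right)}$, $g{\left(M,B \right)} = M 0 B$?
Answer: $\sqrt{98935} \approx 314.54$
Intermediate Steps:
$g{\left(M,B \right)} = 0$ ($g{\left(M,B \right)} = 0 B = 0$)
$G = -24882$ ($G = \left(-101\right) 244 - 238 = -24644 - 238 = -24882$)
$\sqrt{G + 123817} + g{\left(51 \left(-9\right),146 \right)} = \sqrt{-24882 + 123817} + 0 = \sqrt{98935} + 0 = \sqrt{98935}$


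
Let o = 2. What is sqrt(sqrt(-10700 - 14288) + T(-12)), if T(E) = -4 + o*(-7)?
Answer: sqrt(-18 + 2*I*sqrt(6247)) ≈ 8.3993 + 9.41*I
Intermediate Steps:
T(E) = -18 (T(E) = -4 + 2*(-7) = -4 - 14 = -18)
sqrt(sqrt(-10700 - 14288) + T(-12)) = sqrt(sqrt(-10700 - 14288) - 18) = sqrt(sqrt(-24988) - 18) = sqrt(2*I*sqrt(6247) - 18) = sqrt(-18 + 2*I*sqrt(6247))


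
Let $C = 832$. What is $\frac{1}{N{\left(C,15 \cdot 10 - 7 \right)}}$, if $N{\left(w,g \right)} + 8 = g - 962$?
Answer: $- \frac{1}{827} \approx -0.0012092$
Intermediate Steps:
$N{\left(w,g \right)} = -970 + g$ ($N{\left(w,g \right)} = -8 + \left(g - 962\right) = -8 + \left(-962 + g\right) = -970 + g$)
$\frac{1}{N{\left(C,15 \cdot 10 - 7 \right)}} = \frac{1}{-970 + \left(15 \cdot 10 - 7\right)} = \frac{1}{-970 + \left(150 - 7\right)} = \frac{1}{-970 + 143} = \frac{1}{-827} = - \frac{1}{827}$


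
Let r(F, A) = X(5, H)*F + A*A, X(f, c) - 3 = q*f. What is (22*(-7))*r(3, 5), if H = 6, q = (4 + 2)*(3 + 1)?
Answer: -60676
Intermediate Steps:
q = 24 (q = 6*4 = 24)
X(f, c) = 3 + 24*f
r(F, A) = A² + 123*F (r(F, A) = (3 + 24*5)*F + A*A = (3 + 120)*F + A² = 123*F + A² = A² + 123*F)
(22*(-7))*r(3, 5) = (22*(-7))*(5² + 123*3) = -154*(25 + 369) = -154*394 = -60676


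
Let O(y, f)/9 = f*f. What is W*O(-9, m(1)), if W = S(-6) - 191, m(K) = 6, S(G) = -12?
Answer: -65772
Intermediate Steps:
O(y, f) = 9*f² (O(y, f) = 9*(f*f) = 9*f²)
W = -203 (W = -12 - 191 = -203)
W*O(-9, m(1)) = -1827*6² = -1827*36 = -203*324 = -65772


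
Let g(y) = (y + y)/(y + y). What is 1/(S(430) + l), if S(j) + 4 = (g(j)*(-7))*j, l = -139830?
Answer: -1/142844 ≈ -7.0006e-6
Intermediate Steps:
g(y) = 1 (g(y) = (2*y)/((2*y)) = (2*y)*(1/(2*y)) = 1)
S(j) = -4 - 7*j (S(j) = -4 + (1*(-7))*j = -4 - 7*j)
1/(S(430) + l) = 1/((-4 - 7*430) - 139830) = 1/((-4 - 3010) - 139830) = 1/(-3014 - 139830) = 1/(-142844) = -1/142844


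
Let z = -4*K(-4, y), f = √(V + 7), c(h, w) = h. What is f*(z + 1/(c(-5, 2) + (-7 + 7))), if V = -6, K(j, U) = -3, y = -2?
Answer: 59/5 ≈ 11.800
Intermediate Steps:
f = 1 (f = √(-6 + 7) = √1 = 1)
z = 12 (z = -4*(-3) = 12)
f*(z + 1/(c(-5, 2) + (-7 + 7))) = 1*(12 + 1/(-5 + (-7 + 7))) = 1*(12 + 1/(-5 + 0)) = 1*(12 + 1/(-5)) = 1*(12 - ⅕) = 1*(59/5) = 59/5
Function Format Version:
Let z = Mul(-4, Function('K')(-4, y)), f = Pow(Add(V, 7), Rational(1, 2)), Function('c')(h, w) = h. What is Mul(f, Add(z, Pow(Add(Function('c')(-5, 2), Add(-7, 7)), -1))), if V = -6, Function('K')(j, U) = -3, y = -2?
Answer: Rational(59, 5) ≈ 11.800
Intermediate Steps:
f = 1 (f = Pow(Add(-6, 7), Rational(1, 2)) = Pow(1, Rational(1, 2)) = 1)
z = 12 (z = Mul(-4, -3) = 12)
Mul(f, Add(z, Pow(Add(Function('c')(-5, 2), Add(-7, 7)), -1))) = Mul(1, Add(12, Pow(Add(-5, Add(-7, 7)), -1))) = Mul(1, Add(12, Pow(Add(-5, 0), -1))) = Mul(1, Add(12, Pow(-5, -1))) = Mul(1, Add(12, Rational(-1, 5))) = Mul(1, Rational(59, 5)) = Rational(59, 5)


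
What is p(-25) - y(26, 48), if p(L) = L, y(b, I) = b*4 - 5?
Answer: -124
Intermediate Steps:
y(b, I) = -5 + 4*b (y(b, I) = 4*b - 5 = -5 + 4*b)
p(-25) - y(26, 48) = -25 - (-5 + 4*26) = -25 - (-5 + 104) = -25 - 1*99 = -25 - 99 = -124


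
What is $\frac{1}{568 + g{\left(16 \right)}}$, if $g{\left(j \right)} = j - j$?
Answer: $\frac{1}{568} \approx 0.0017606$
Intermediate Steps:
$g{\left(j \right)} = 0$
$\frac{1}{568 + g{\left(16 \right)}} = \frac{1}{568 + 0} = \frac{1}{568}$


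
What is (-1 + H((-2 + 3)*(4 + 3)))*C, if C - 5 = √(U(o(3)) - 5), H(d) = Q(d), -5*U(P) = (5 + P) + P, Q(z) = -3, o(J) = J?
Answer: -20 - 24*I*√5/5 ≈ -20.0 - 10.733*I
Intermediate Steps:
U(P) = -1 - 2*P/5 (U(P) = -((5 + P) + P)/5 = -(5 + 2*P)/5 = -1 - 2*P/5)
H(d) = -3
C = 5 + 6*I*√5/5 (C = 5 + √((-1 - ⅖*3) - 5) = 5 + √((-1 - 6/5) - 5) = 5 + √(-11/5 - 5) = 5 + √(-36/5) = 5 + 6*I*√5/5 ≈ 5.0 + 2.6833*I)
(-1 + H((-2 + 3)*(4 + 3)))*C = (-1 - 3)*(5 + 6*I*√5/5) = -4*(5 + 6*I*√5/5) = -20 - 24*I*√5/5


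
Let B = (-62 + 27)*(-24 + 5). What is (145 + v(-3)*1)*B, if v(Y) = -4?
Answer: 93765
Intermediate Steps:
B = 665 (B = -35*(-19) = 665)
(145 + v(-3)*1)*B = (145 - 4*1)*665 = (145 - 4)*665 = 141*665 = 93765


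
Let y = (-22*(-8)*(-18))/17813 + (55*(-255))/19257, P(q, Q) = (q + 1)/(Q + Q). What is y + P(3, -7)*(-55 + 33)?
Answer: 615107757/114341647 ≈ 5.3796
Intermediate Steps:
P(q, Q) = (1 + q)/(2*Q) (P(q, Q) = (1 + q)/((2*Q)) = (1 + q)*(1/(2*Q)) = (1 + q)/(2*Q))
y = -103611167/114341647 (y = (176*(-18))*(1/17813) - 14025*1/19257 = -3168*1/17813 - 4675/6419 = -3168/17813 - 4675/6419 = -103611167/114341647 ≈ -0.90615)
y + P(3, -7)*(-55 + 33) = -103611167/114341647 + ((1/2)*(1 + 3)/(-7))*(-55 + 33) = -103611167/114341647 + ((1/2)*(-1/7)*4)*(-22) = -103611167/114341647 - 2/7*(-22) = -103611167/114341647 + 44/7 = 615107757/114341647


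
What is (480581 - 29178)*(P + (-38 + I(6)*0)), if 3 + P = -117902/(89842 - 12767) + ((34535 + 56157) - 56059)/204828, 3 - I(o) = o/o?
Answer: -301876719761126843/15787118100 ≈ -1.9122e+7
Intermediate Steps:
I(o) = 2 (I(o) = 3 - o/o = 3 - 1*1 = 3 - 1 = 2)
P = -68841646681/15787118100 (P = -3 + (-117902/(89842 - 12767) + ((34535 + 56157) - 56059)/204828) = -3 + (-117902/77075 + (90692 - 56059)*(1/204828)) = -3 + (-117902*1/77075 + 34633*(1/204828)) = -3 + (-117902/77075 + 34633/204828) = -3 - 21480292381/15787118100 = -68841646681/15787118100 ≈ -4.3606)
(480581 - 29178)*(P + (-38 + I(6)*0)) = (480581 - 29178)*(-68841646681/15787118100 + (-38 + 2*0)) = 451403*(-68841646681/15787118100 + (-38 + 0)) = 451403*(-68841646681/15787118100 - 38) = 451403*(-668752134481/15787118100) = -301876719761126843/15787118100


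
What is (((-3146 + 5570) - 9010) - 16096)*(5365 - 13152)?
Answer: 176624734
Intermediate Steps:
(((-3146 + 5570) - 9010) - 16096)*(5365 - 13152) = ((2424 - 9010) - 16096)*(-7787) = (-6586 - 16096)*(-7787) = -22682*(-7787) = 176624734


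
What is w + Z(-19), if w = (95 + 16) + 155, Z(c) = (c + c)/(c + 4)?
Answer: 4028/15 ≈ 268.53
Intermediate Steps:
Z(c) = 2*c/(4 + c) (Z(c) = (2*c)/(4 + c) = 2*c/(4 + c))
w = 266 (w = 111 + 155 = 266)
w + Z(-19) = 266 + 2*(-19)/(4 - 19) = 266 + 2*(-19)/(-15) = 266 + 2*(-19)*(-1/15) = 266 + 38/15 = 4028/15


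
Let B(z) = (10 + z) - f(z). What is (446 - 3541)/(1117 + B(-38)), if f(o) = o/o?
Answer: -3095/1088 ≈ -2.8447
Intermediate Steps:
f(o) = 1
B(z) = 9 + z (B(z) = (10 + z) - 1*1 = (10 + z) - 1 = 9 + z)
(446 - 3541)/(1117 + B(-38)) = (446 - 3541)/(1117 + (9 - 38)) = -3095/(1117 - 29) = -3095/1088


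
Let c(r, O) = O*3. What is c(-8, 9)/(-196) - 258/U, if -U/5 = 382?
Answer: -501/187180 ≈ -0.0026766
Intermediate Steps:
U = -1910 (U = -5*382 = -1910)
c(r, O) = 3*O
c(-8, 9)/(-196) - 258/U = (3*9)/(-196) - 258/(-1910) = 27*(-1/196) - 258*(-1/1910) = -27/196 + 129/955 = -501/187180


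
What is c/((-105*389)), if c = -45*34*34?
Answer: 3468/2723 ≈ 1.2736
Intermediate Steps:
c = -52020 (c = -1530*34 = -1*52020 = -52020)
c/((-105*389)) = -52020/((-105*389)) = -52020/(-40845) = -52020*(-1/40845) = 3468/2723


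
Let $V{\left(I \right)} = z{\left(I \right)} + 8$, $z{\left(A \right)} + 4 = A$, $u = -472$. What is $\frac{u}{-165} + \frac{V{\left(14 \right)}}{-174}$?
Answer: $\frac{13193}{4785} \approx 2.7572$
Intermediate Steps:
$z{\left(A \right)} = -4 + A$
$V{\left(I \right)} = 4 + I$ ($V{\left(I \right)} = \left(-4 + I\right) + 8 = 4 + I$)
$\frac{u}{-165} + \frac{V{\left(14 \right)}}{-174} = - \frac{472}{-165} + \frac{4 + 14}{-174} = \left(-472\right) \left(- \frac{1}{165}\right) + 18 \left(- \frac{1}{174}\right) = \frac{472}{165} - \frac{3}{29} = \frac{13193}{4785}$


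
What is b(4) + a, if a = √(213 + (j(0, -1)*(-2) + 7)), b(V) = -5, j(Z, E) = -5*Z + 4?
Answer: -5 + 2*√53 ≈ 9.5602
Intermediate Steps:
j(Z, E) = 4 - 5*Z
a = 2*√53 (a = √(213 + ((4 - 5*0)*(-2) + 7)) = √(213 + ((4 + 0)*(-2) + 7)) = √(213 + (4*(-2) + 7)) = √(213 + (-8 + 7)) = √(213 - 1) = √212 = 2*√53 ≈ 14.560)
b(4) + a = -5 + 2*√53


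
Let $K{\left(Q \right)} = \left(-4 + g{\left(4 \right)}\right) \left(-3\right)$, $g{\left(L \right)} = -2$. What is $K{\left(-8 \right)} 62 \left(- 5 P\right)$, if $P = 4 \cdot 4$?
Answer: $-89280$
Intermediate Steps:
$P = 16$
$K{\left(Q \right)} = 18$ ($K{\left(Q \right)} = \left(-4 - 2\right) \left(-3\right) = \left(-6\right) \left(-3\right) = 18$)
$K{\left(-8 \right)} 62 \left(- 5 P\right) = 18 \cdot 62 \left(\left(-5\right) 16\right) = 1116 \left(-80\right) = -89280$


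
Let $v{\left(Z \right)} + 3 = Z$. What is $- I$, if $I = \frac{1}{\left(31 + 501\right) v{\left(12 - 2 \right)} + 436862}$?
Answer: $- \frac{1}{440586} \approx -2.2697 \cdot 10^{-6}$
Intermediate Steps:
$v{\left(Z \right)} = -3 + Z$
$I = \frac{1}{440586}$ ($I = \frac{1}{\left(31 + 501\right) \left(-3 + \left(12 - 2\right)\right) + 436862} = \frac{1}{532 \left(-3 + \left(12 - 2\right)\right) + 436862} = \frac{1}{532 \left(-3 + 10\right) + 436862} = \frac{1}{532 \cdot 7 + 436862} = \frac{1}{3724 + 436862} = \frac{1}{440586} \approx 2.2697 \cdot 10^{-6}$)
$- I = \left(-1\right) \frac{1}{440586} = - \frac{1}{440586}$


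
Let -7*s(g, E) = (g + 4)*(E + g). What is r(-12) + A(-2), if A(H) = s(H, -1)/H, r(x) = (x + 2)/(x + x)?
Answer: -1/84 ≈ -0.011905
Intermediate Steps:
r(x) = (2 + x)/(2*x) (r(x) = (2 + x)/((2*x)) = (2 + x)*(1/(2*x)) = (2 + x)/(2*x))
s(g, E) = -(4 + g)*(E + g)/7 (s(g, E) = -(g + 4)*(E + g)/7 = -(4 + g)*(E + g)/7)
A(H) = (4/7 - 3*H/7 - H²/7)/H (A(H) = (-4/7*(-1) - 4*H/7 - H²/7 - ⅐*(-1)*H)/H = (4/7 - 4*H/7 - H²/7 + H/7)/H = (4/7 - 3*H/7 - H²/7)/H)
r(-12) + A(-2) = (½)*(2 - 12)/(-12) + (⅐)*(4 - 1*(-2)² - 3*(-2))/(-2) = (½)*(-1/12)*(-10) + (⅐)*(-½)*(4 - 1*4 + 6) = 5/12 + (⅐)*(-½)*(4 - 4 + 6) = 5/12 + (⅐)*(-½)*6 = 5/12 - 3/7 = -1/84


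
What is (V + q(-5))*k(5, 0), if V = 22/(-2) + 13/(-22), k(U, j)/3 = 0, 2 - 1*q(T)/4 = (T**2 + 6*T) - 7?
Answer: 0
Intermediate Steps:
q(T) = 36 - 24*T - 4*T**2 (q(T) = 8 - 4*((T**2 + 6*T) - 7) = 8 - 4*(-7 + T**2 + 6*T) = 8 + (28 - 24*T - 4*T**2) = 36 - 24*T - 4*T**2)
k(U, j) = 0 (k(U, j) = 3*0 = 0)
V = -255/22 (V = 22*(-1/2) + 13*(-1/22) = -11 - 13/22 = -255/22 ≈ -11.591)
(V + q(-5))*k(5, 0) = (-255/22 + (36 - 24*(-5) - 4*(-5)**2))*0 = (-255/22 + (36 + 120 - 4*25))*0 = (-255/22 + (36 + 120 - 100))*0 = (-255/22 + 56)*0 = (977/22)*0 = 0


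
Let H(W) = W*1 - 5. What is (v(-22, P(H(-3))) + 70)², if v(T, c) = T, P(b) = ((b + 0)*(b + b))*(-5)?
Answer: 2304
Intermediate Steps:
H(W) = -5 + W (H(W) = W - 5 = -5 + W)
P(b) = -10*b² (P(b) = (b*(2*b))*(-5) = (2*b²)*(-5) = -10*b²)
(v(-22, P(H(-3))) + 70)² = (-22 + 70)² = 48² = 2304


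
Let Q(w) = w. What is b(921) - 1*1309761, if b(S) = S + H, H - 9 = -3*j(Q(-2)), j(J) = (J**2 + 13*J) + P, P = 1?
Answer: -1308768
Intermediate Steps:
j(J) = 1 + J**2 + 13*J (j(J) = (J**2 + 13*J) + 1 = 1 + J**2 + 13*J)
H = 72 (H = 9 - 3*(1 + (-2)**2 + 13*(-2)) = 9 - 3*(1 + 4 - 26) = 9 - 3*(-21) = 9 + 63 = 72)
b(S) = 72 + S (b(S) = S + 72 = 72 + S)
b(921) - 1*1309761 = (72 + 921) - 1*1309761 = 993 - 1309761 = -1308768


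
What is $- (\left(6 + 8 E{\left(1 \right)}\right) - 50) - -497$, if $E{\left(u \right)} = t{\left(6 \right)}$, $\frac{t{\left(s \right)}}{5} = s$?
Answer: $301$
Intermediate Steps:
$t{\left(s \right)} = 5 s$
$E{\left(u \right)} = 30$ ($E{\left(u \right)} = 5 \cdot 6 = 30$)
$- (\left(6 + 8 E{\left(1 \right)}\right) - 50) - -497 = - (\left(6 + 8 \cdot 30\right) - 50) - -497 = - (\left(6 + 240\right) - 50) + 497 = - (246 - 50) + 497 = \left(-1\right) 196 + 497 = -196 + 497 = 301$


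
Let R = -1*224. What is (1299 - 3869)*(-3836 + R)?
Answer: 10434200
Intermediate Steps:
R = -224
(1299 - 3869)*(-3836 + R) = (1299 - 3869)*(-3836 - 224) = -2570*(-4060) = 10434200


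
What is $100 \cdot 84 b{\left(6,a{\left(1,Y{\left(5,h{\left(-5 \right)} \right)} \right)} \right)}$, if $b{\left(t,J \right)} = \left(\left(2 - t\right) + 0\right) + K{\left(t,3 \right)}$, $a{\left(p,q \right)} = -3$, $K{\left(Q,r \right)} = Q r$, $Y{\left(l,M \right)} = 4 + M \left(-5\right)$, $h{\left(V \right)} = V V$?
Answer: $117600$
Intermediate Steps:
$h{\left(V \right)} = V^{2}$
$Y{\left(l,M \right)} = 4 - 5 M$
$b{\left(t,J \right)} = 2 + 2 t$ ($b{\left(t,J \right)} = \left(\left(2 - t\right) + 0\right) + t 3 = \left(2 - t\right) + 3 t = 2 + 2 t$)
$100 \cdot 84 b{\left(6,a{\left(1,Y{\left(5,h{\left(-5 \right)} \right)} \right)} \right)} = 100 \cdot 84 \left(2 + 2 \cdot 6\right) = 8400 \left(2 + 12\right) = 8400 \cdot 14 = 117600$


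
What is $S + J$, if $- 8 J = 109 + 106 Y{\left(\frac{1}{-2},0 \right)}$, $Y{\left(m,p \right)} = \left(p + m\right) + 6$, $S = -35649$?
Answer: $- \frac{71471}{2} \approx -35736.0$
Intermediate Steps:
$Y{\left(m,p \right)} = 6 + m + p$ ($Y{\left(m,p \right)} = \left(m + p\right) + 6 = 6 + m + p$)
$J = - \frac{173}{2}$ ($J = - \frac{109 + 106 \left(6 + \frac{1}{-2} + 0\right)}{8} = - \frac{109 + 106 \left(6 - \frac{1}{2} + 0\right)}{8} = - \frac{109 + 106 \cdot \frac{11}{2}}{8} = - \frac{109 + 583}{8} = \left(- \frac{1}{8}\right) 692 = - \frac{173}{2} \approx -86.5$)
$S + J = -35649 - \frac{173}{2} = - \frac{71471}{2}$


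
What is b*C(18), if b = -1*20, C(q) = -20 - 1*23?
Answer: 860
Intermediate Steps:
C(q) = -43 (C(q) = -20 - 23 = -43)
b = -20
b*C(18) = -20*(-43) = 860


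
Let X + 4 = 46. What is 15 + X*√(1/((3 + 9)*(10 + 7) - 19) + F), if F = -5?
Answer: 15 + 84*I*√42735/185 ≈ 15.0 + 93.864*I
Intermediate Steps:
X = 42 (X = -4 + 46 = 42)
15 + X*√(1/((3 + 9)*(10 + 7) - 19) + F) = 15 + 42*√(1/((3 + 9)*(10 + 7) - 19) - 5) = 15 + 42*√(1/(12*17 - 19) - 5) = 15 + 42*√(1/(204 - 19) - 5) = 15 + 42*√(1/185 - 5) = 15 + 42*√(-924/185) = 15 + 42*(2*I*√42735/185) = 15 + 84*I*√42735/185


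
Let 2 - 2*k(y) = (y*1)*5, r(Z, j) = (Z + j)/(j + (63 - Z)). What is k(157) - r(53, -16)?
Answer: -1156/3 ≈ -385.33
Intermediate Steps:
r(Z, j) = (Z + j)/(63 + j - Z)
k(y) = 1 - 5*y/2 (k(y) = 1 - y*1*5/2 = 1 - y*5/2 = 1 - 5*y/2)
k(157) - r(53, -16) = (1 - 5/2*157) - (53 - 16)/(63 - 16 - 1*53) = (1 - 785/2) - 37/(63 - 16 - 53) = -783/2 - 37/(-6) = -783/2 - (-1)*37/6 = -783/2 - 1*(-37/6) = -783/2 + 37/6 = -1156/3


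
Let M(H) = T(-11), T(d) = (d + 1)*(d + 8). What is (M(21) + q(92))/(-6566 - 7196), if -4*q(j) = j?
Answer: -1/1966 ≈ -0.00050865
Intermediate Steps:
T(d) = (1 + d)*(8 + d)
q(j) = -j/4
M(H) = 30 (M(H) = 8 + (-11)² + 9*(-11) = 8 + 121 - 99 = 30)
(M(21) + q(92))/(-6566 - 7196) = (30 - ¼*92)/(-6566 - 7196) = (30 - 23)/(-13762) = 7*(-1/13762) = -1/1966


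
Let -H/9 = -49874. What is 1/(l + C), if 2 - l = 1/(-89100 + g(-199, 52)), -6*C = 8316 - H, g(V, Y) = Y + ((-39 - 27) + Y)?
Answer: 89062/6539555475 ≈ 1.3619e-5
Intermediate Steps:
H = 448866 (H = -9*(-49874) = 448866)
g(V, Y) = -66 + 2*Y (g(V, Y) = Y + (-66 + Y) = -66 + 2*Y)
C = 73425 (C = -(8316 - 1*448866)/6 = -(8316 - 448866)/6 = -⅙*(-440550) = 73425)
l = 178125/89062 (l = 2 - 1/(-89100 + (-66 + 2*52)) = 2 - 1/(-89100 + (-66 + 104)) = 2 - 1/(-89100 + 38) = 2 - 1/(-89062) = 2 - 1*(-1/89062) = 2 + 1/89062 = 178125/89062 ≈ 2.0000)
1/(l + C) = 1/(178125/89062 + 73425) = 1/(6539555475/89062) = 89062/6539555475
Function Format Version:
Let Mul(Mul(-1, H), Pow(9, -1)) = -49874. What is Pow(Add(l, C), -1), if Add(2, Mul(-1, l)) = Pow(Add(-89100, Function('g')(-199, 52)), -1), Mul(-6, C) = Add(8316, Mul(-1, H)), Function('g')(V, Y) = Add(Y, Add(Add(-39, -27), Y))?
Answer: Rational(89062, 6539555475) ≈ 1.3619e-5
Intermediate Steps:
H = 448866 (H = Mul(-9, -49874) = 448866)
Function('g')(V, Y) = Add(-66, Mul(2, Y)) (Function('g')(V, Y) = Add(Y, Add(-66, Y)) = Add(-66, Mul(2, Y)))
C = 73425 (C = Mul(Rational(-1, 6), Add(8316, Mul(-1, 448866))) = Mul(Rational(-1, 6), Add(8316, -448866)) = Mul(Rational(-1, 6), -440550) = 73425)
l = Rational(178125, 89062) (l = Add(2, Mul(-1, Pow(Add(-89100, Add(-66, Mul(2, 52))), -1))) = Add(2, Mul(-1, Pow(Add(-89100, Add(-66, 104)), -1))) = Add(2, Mul(-1, Pow(Add(-89100, 38), -1))) = Add(2, Mul(-1, Pow(-89062, -1))) = Add(2, Mul(-1, Rational(-1, 89062))) = Add(2, Rational(1, 89062)) = Rational(178125, 89062) ≈ 2.0000)
Pow(Add(l, C), -1) = Pow(Add(Rational(178125, 89062), 73425), -1) = Pow(Rational(6539555475, 89062), -1) = Rational(89062, 6539555475)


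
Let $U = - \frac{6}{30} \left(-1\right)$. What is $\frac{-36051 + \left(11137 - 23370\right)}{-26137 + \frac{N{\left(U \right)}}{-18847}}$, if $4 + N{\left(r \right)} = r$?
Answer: $\frac{1137510685}{615755044} \approx 1.8473$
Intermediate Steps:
$U = \frac{1}{5}$ ($U = \left(-6\right) \frac{1}{30} \left(-1\right) = \left(- \frac{1}{5}\right) \left(-1\right) = \frac{1}{5} \approx 0.2$)
$N{\left(r \right)} = -4 + r$
$\frac{-36051 + \left(11137 - 23370\right)}{-26137 + \frac{N{\left(U \right)}}{-18847}} = \frac{-36051 + \left(11137 - 23370\right)}{-26137 + \frac{-4 + \frac{1}{5}}{-18847}} = \frac{-36051 + \left(11137 - 23370\right)}{-26137 - - \frac{19}{94235}} = \frac{-36051 - 12233}{-26137 + \frac{19}{94235}} = - \frac{48284}{- \frac{2463020176}{94235}} = \left(-48284\right) \left(- \frac{94235}{2463020176}\right) = \frac{1137510685}{615755044}$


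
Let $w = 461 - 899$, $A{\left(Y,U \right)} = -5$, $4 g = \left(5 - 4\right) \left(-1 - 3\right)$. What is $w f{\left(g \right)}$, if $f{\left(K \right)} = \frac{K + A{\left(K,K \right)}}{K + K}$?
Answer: $-1314$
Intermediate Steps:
$g = -1$ ($g = \frac{\left(5 - 4\right) \left(-1 - 3\right)}{4} = \frac{1 \left(-4\right)}{4} = \frac{1}{4} \left(-4\right) = -1$)
$w = -438$
$f{\left(K \right)} = \frac{-5 + K}{2 K}$ ($f{\left(K \right)} = \frac{K - 5}{K + K} = \frac{-5 + K}{2 K}$)
$w f{\left(g \right)} = - 438 \frac{-5 - 1}{2 \left(-1\right)} = - 438 \cdot \frac{1}{2} \left(-1\right) \left(-6\right) = \left(-438\right) 3 = -1314$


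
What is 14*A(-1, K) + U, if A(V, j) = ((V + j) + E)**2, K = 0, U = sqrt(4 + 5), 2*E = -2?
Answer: 59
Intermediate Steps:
E = -1 (E = (1/2)*(-2) = -1)
U = 3 (U = sqrt(9) = 3)
A(V, j) = (-1 + V + j)**2 (A(V, j) = ((V + j) - 1)**2 = (-1 + V + j)**2)
14*A(-1, K) + U = 14*(-1 - 1 + 0)**2 + 3 = 14*(-2)**2 + 3 = 14*4 + 3 = 56 + 3 = 59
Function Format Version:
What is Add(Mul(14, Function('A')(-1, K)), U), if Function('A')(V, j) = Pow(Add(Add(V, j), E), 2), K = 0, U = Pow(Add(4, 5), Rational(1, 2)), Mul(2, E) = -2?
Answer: 59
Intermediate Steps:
E = -1 (E = Mul(Rational(1, 2), -2) = -1)
U = 3 (U = Pow(9, Rational(1, 2)) = 3)
Function('A')(V, j) = Pow(Add(-1, V, j), 2) (Function('A')(V, j) = Pow(Add(Add(V, j), -1), 2) = Pow(Add(-1, V, j), 2))
Add(Mul(14, Function('A')(-1, K)), U) = Add(Mul(14, Pow(Add(-1, -1, 0), 2)), 3) = Add(Mul(14, Pow(-2, 2)), 3) = Add(Mul(14, 4), 3) = Add(56, 3) = 59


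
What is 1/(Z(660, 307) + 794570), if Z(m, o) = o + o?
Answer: 1/795184 ≈ 1.2576e-6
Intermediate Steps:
Z(m, o) = 2*o
1/(Z(660, 307) + 794570) = 1/(2*307 + 794570) = 1/(614 + 794570) = 1/795184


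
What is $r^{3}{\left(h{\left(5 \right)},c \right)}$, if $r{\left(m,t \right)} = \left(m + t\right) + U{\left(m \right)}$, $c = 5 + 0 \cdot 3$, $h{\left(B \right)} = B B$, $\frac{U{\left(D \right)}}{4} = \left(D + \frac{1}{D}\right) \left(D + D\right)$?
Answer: $127871714872$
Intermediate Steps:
$U{\left(D \right)} = 8 D \left(D + \frac{1}{D}\right)$ ($U{\left(D \right)} = 4 \left(D + \frac{1}{D}\right) \left(D + D\right) = 4 \left(D + \frac{1}{D}\right) 2 D = 4 \cdot 2 D \left(D + \frac{1}{D}\right) = 8 D \left(D + \frac{1}{D}\right)$)
$h{\left(B \right)} = B^{2}$
$c = 5$ ($c = 5 + 0 = 5$)
$r{\left(m,t \right)} = 8 + m + t + 8 m^{2}$ ($r{\left(m,t \right)} = \left(m + t\right) + \left(8 + 8 m^{2}\right) = 8 + m + t + 8 m^{2}$)
$r^{3}{\left(h{\left(5 \right)},c \right)} = \left(8 + 5^{2} + 5 + 8 \left(5^{2}\right)^{2}\right)^{3} = \left(8 + 25 + 5 + 8 \cdot 25^{2}\right)^{3} = \left(8 + 25 + 5 + 8 \cdot 625\right)^{3} = \left(8 + 25 + 5 + 5000\right)^{3} = 5038^{3} = 127871714872$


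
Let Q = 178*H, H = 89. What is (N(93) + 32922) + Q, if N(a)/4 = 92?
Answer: 49132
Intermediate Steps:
N(a) = 368 (N(a) = 4*92 = 368)
Q = 15842 (Q = 178*89 = 15842)
(N(93) + 32922) + Q = (368 + 32922) + 15842 = 33290 + 15842 = 49132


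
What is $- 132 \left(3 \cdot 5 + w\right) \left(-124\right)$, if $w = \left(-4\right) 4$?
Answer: $-16368$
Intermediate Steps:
$w = -16$
$- 132 \left(3 \cdot 5 + w\right) \left(-124\right) = - 132 \left(3 \cdot 5 - 16\right) \left(-124\right) = - 132 \left(15 - 16\right) \left(-124\right) = \left(-132\right) \left(-1\right) \left(-124\right) = 132 \left(-124\right) = -16368$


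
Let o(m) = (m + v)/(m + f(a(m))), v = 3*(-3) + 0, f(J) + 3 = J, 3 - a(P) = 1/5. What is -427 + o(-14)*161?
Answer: -11802/71 ≈ -166.23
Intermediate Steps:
a(P) = 14/5 (a(P) = 3 - 1/5 = 3 - 1*⅕ = 3 - ⅕ = 14/5)
f(J) = -3 + J
v = -9 (v = -9 + 0 = -9)
o(m) = (-9 + m)/(-⅕ + m) (o(m) = (m - 9)/(m + (-3 + 14/5)) = (-9 + m)/(m - ⅕) = (-9 + m)/(-⅕ + m))
-427 + o(-14)*161 = -427 + (5*(-9 - 14)/(-1 + 5*(-14)))*161 = -427 + (5*(-23)/(-1 - 70))*161 = -427 + (5*(-23)/(-71))*161 = -427 + (5*(-1/71)*(-23))*161 = -427 + (115/71)*161 = -427 + 18515/71 = -11802/71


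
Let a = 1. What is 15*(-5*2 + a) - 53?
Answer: -188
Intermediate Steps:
15*(-5*2 + a) - 53 = 15*(-5*2 + 1) - 53 = 15*(-10 + 1) - 53 = 15*(-9) - 53 = -135 - 53 = -188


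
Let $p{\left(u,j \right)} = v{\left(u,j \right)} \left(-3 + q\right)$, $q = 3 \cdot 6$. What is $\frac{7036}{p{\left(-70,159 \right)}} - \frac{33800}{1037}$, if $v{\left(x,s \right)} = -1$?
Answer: $- \frac{7803332}{15555} \approx -501.66$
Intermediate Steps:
$q = 18$
$p{\left(u,j \right)} = -15$ ($p{\left(u,j \right)} = - (-3 + 18) = \left(-1\right) 15 = -15$)
$\frac{7036}{p{\left(-70,159 \right)}} - \frac{33800}{1037} = \frac{7036}{-15} - \frac{33800}{1037} = 7036 \left(- \frac{1}{15}\right) - \frac{33800}{1037} = - \frac{7036}{15} - \frac{33800}{1037} = - \frac{7803332}{15555}$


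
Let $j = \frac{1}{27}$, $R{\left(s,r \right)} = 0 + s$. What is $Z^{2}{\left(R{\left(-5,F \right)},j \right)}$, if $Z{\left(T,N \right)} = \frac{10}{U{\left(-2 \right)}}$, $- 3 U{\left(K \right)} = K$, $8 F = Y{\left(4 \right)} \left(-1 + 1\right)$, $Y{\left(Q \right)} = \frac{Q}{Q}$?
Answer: $225$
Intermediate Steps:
$Y{\left(Q \right)} = 1$
$F = 0$ ($F = \frac{1 \left(-1 + 1\right)}{8} = \frac{1 \cdot 0}{8} = \frac{1}{8} \cdot 0 = 0$)
$R{\left(s,r \right)} = s$
$U{\left(K \right)} = - \frac{K}{3}$
$j = \frac{1}{27} \approx 0.037037$
$Z{\left(T,N \right)} = 15$ ($Z{\left(T,N \right)} = \frac{10}{\left(- \frac{1}{3}\right) \left(-2\right)} = \frac{10}{\frac{2}{3}} = 10 \cdot \frac{3}{2} = 15$)
$Z^{2}{\left(R{\left(-5,F \right)},j \right)} = 15^{2} = 225$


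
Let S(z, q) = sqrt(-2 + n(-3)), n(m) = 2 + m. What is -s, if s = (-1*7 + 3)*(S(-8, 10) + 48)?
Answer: 192 + 4*I*sqrt(3) ≈ 192.0 + 6.9282*I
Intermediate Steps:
S(z, q) = I*sqrt(3) (S(z, q) = sqrt(-2 + (2 - 3)) = sqrt(-2 - 1) = sqrt(-3) = I*sqrt(3))
s = -192 - 4*I*sqrt(3) (s = (-1*7 + 3)*(I*sqrt(3) + 48) = (-7 + 3)*(48 + I*sqrt(3)) = -4*(48 + I*sqrt(3)) = -192 - 4*I*sqrt(3) ≈ -192.0 - 6.9282*I)
-s = -(-192 - 4*I*sqrt(3)) = 192 + 4*I*sqrt(3)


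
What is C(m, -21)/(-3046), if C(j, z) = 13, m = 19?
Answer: -13/3046 ≈ -0.0042679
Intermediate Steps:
C(m, -21)/(-3046) = 13/(-3046) = 13*(-1/3046) = -13/3046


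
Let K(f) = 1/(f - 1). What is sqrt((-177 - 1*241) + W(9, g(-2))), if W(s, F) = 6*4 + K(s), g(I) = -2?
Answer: I*sqrt(6302)/4 ≈ 19.846*I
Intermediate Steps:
K(f) = 1/(-1 + f)
W(s, F) = 24 + 1/(-1 + s) (W(s, F) = 6*4 + 1/(-1 + s) = 24 + 1/(-1 + s))
sqrt((-177 - 1*241) + W(9, g(-2))) = sqrt((-177 - 1*241) + (-23 + 24*9)/(-1 + 9)) = sqrt((-177 - 241) + (-23 + 216)/8) = sqrt(-418 + (1/8)*193) = sqrt(-418 + 193/8) = sqrt(-3151/8) = I*sqrt(6302)/4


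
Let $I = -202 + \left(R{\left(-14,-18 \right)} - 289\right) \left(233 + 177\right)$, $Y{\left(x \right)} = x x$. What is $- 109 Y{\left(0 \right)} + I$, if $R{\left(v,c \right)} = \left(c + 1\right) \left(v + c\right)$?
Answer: $104348$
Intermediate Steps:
$R{\left(v,c \right)} = \left(1 + c\right) \left(c + v\right)$
$Y{\left(x \right)} = x^{2}$
$I = 104348$ ($I = -202 + \left(\left(-18 - 14 + \left(-18\right)^{2} - -252\right) - 289\right) \left(233 + 177\right) = -202 + \left(\left(-18 - 14 + 324 + 252\right) - 289\right) 410 = -202 + \left(544 - 289\right) 410 = -202 + 255 \cdot 410 = -202 + 104550 = 104348$)
$- 109 Y{\left(0 \right)} + I = - 109 \cdot 0^{2} + 104348 = \left(-109\right) 0 + 104348 = 0 + 104348 = 104348$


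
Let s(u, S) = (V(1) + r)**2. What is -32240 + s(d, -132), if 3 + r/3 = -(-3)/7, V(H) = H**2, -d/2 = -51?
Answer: -1577551/49 ≈ -32195.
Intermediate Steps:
d = 102 (d = -2*(-51) = 102)
r = -54/7 (r = -9 + 3*(-(-3)/7) = -9 + 3*(-1*(-3/7)) = -9 + 3*(3/7) = -9 + 9/7 = -54/7 ≈ -7.7143)
s(u, S) = 2209/49 (s(u, S) = (1**2 - 54/7)**2 = (1 - 54/7)**2 = (-47/7)**2 = 2209/49)
-32240 + s(d, -132) = -32240 + 2209/49 = -1577551/49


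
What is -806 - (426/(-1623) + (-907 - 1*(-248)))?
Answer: -79385/541 ≈ -146.74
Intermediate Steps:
-806 - (426/(-1623) + (-907 - 1*(-248))) = -806 - (426*(-1/1623) + (-907 + 248)) = -806 - (-142/541 - 659) = -806 - 1*(-356661/541) = -806 + 356661/541 = -79385/541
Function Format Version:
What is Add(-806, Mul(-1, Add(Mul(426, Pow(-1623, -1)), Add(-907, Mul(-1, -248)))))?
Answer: Rational(-79385, 541) ≈ -146.74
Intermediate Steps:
Add(-806, Mul(-1, Add(Mul(426, Pow(-1623, -1)), Add(-907, Mul(-1, -248))))) = Add(-806, Mul(-1, Add(Mul(426, Rational(-1, 1623)), Add(-907, 248)))) = Add(-806, Mul(-1, Add(Rational(-142, 541), -659))) = Add(-806, Mul(-1, Rational(-356661, 541))) = Add(-806, Rational(356661, 541)) = Rational(-79385, 541)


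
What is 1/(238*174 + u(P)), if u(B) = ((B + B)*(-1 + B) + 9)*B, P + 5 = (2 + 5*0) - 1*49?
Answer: -1/245680 ≈ -4.0703e-6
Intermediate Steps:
P = -52 (P = -5 + ((2 + 5*0) - 1*49) = -5 + ((2 + 0) - 49) = -5 + (2 - 49) = -5 - 47 = -52)
u(B) = B*(9 + 2*B*(-1 + B)) (u(B) = ((2*B)*(-1 + B) + 9)*B = (2*B*(-1 + B) + 9)*B = (9 + 2*B*(-1 + B))*B = B*(9 + 2*B*(-1 + B)))
1/(238*174 + u(P)) = 1/(238*174 - 52*(9 - 2*(-52) + 2*(-52)²)) = 1/(41412 - 52*(9 + 104 + 2*2704)) = 1/(41412 - 52*(9 + 104 + 5408)) = 1/(41412 - 52*5521) = 1/(41412 - 287092) = 1/(-245680) = -1/245680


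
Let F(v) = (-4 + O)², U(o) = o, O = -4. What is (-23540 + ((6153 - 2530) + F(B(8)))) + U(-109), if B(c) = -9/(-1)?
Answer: -19962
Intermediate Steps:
B(c) = 9 (B(c) = -9*(-1) = 9)
F(v) = 64 (F(v) = (-4 - 4)² = (-8)² = 64)
(-23540 + ((6153 - 2530) + F(B(8)))) + U(-109) = (-23540 + ((6153 - 2530) + 64)) - 109 = (-23540 + (3623 + 64)) - 109 = (-23540 + 3687) - 109 = -19853 - 109 = -19962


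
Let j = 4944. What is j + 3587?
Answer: 8531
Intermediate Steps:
j + 3587 = 4944 + 3587 = 8531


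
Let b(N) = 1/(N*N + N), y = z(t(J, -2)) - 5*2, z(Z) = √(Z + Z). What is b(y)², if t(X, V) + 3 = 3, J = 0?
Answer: 1/8100 ≈ 0.00012346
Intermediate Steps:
t(X, V) = 0 (t(X, V) = -3 + 3 = 0)
z(Z) = √2*√Z (z(Z) = √(2*Z) = √2*√Z)
y = -10 (y = √2*√0 - 5*2 = √2*0 - 10 = 0 - 10 = -10)
b(N) = 1/(N + N²) (b(N) = 1/(N² + N) = 1/(N + N²))
b(y)² = (1/((-10)*(1 - 10)))² = (-⅒/(-9))² = (-⅒*(-⅑))² = (1/90)² = 1/8100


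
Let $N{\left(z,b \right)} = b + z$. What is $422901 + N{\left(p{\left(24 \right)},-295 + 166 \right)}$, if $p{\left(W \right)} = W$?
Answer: $422796$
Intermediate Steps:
$422901 + N{\left(p{\left(24 \right)},-295 + 166 \right)} = 422901 + \left(\left(-295 + 166\right) + 24\right) = 422901 + \left(-129 + 24\right) = 422901 - 105 = 422796$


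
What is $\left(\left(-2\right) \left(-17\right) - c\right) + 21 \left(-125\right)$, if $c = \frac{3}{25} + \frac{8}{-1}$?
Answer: $- \frac{64578}{25} \approx -2583.1$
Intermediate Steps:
$c = - \frac{197}{25}$ ($c = 3 \cdot \frac{1}{25} + 8 \left(-1\right) = \frac{3}{25} - 8 = - \frac{197}{25} \approx -7.88$)
$\left(\left(-2\right) \left(-17\right) - c\right) + 21 \left(-125\right) = \left(\left(-2\right) \left(-17\right) - - \frac{197}{25}\right) + 21 \left(-125\right) = \left(34 + \frac{197}{25}\right) - 2625 = \frac{1047}{25} - 2625 = - \frac{64578}{25}$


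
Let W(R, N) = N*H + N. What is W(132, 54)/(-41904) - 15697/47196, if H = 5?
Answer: -779003/2289006 ≈ -0.34032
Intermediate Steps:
W(R, N) = 6*N (W(R, N) = N*5 + N = 5*N + N = 6*N)
W(132, 54)/(-41904) - 15697/47196 = (6*54)/(-41904) - 15697/47196 = 324*(-1/41904) - 15697*1/47196 = -3/388 - 15697/47196 = -779003/2289006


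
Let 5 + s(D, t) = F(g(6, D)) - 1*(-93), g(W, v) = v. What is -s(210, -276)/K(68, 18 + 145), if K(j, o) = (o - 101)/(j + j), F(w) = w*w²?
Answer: -629753984/31 ≈ -2.0315e+7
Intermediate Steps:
F(w) = w³
s(D, t) = 88 + D³ (s(D, t) = -5 + (D³ - 1*(-93)) = -5 + (D³ + 93) = -5 + (93 + D³) = 88 + D³)
K(j, o) = (-101 + o)/(2*j) (K(j, o) = (-101 + o)/((2*j)) = (-101 + o)*(1/(2*j)) = (-101 + o)/(2*j))
-s(210, -276)/K(68, 18 + 145) = -(88 + 210³)/((½)*(-101 + (18 + 145))/68) = -(88 + 9261000)/((½)*(1/68)*(-101 + 163)) = -9261088/((½)*(1/68)*62) = -9261088/31/68 = -9261088*68/31 = -1*629753984/31 = -629753984/31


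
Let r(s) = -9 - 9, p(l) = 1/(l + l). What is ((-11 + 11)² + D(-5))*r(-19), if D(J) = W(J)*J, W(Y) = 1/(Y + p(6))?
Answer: -1080/59 ≈ -18.305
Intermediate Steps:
p(l) = 1/(2*l)
W(Y) = 1/(1/12 + Y) (W(Y) = 1/(Y + (½)/6) = 1/(Y + (½)*(⅙)) = 1/(Y + 1/12) = 1/(1/12 + Y))
D(J) = 12*J/(1 + 12*J) (D(J) = (12/(1 + 12*J))*J = 12*J/(1 + 12*J))
r(s) = -18
((-11 + 11)² + D(-5))*r(-19) = ((-11 + 11)² + 12*(-5)/(1 + 12*(-5)))*(-18) = (0² + 12*(-5)/(1 - 60))*(-18) = (0 + 12*(-5)/(-59))*(-18) = (0 + 12*(-5)*(-1/59))*(-18) = (0 + 60/59)*(-18) = (60/59)*(-18) = -1080/59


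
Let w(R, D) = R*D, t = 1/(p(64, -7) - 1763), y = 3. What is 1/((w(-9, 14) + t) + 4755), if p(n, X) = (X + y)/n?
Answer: 28209/130579445 ≈ 0.00021603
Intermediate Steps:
p(n, X) = (3 + X)/n (p(n, X) = (X + 3)/n = (3 + X)/n)
t = -16/28209 (t = 1/((3 - 7)/64 - 1763) = 1/((1/64)*(-4) - 1763) = 1/(-1/16 - 1763) = 1/(-28209/16) = -16/28209 ≈ -0.00056720)
w(R, D) = D*R
1/((w(-9, 14) + t) + 4755) = 1/((14*(-9) - 16/28209) + 4755) = 1/((-126 - 16/28209) + 4755) = 1/(-3554350/28209 + 4755) = 1/(130579445/28209) = 28209/130579445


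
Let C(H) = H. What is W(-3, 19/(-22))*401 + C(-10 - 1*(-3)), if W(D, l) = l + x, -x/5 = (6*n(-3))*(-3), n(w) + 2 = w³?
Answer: -23033193/22 ≈ -1.0470e+6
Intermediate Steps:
n(w) = -2 + w³
x = -2610 (x = -5*6*(-2 + (-3)³)*(-3) = -5*6*(-2 - 27)*(-3) = -5*6*(-29)*(-3) = -(-870)*(-3) = -5*522 = -2610)
W(D, l) = -2610 + l (W(D, l) = l - 2610 = -2610 + l)
W(-3, 19/(-22))*401 + C(-10 - 1*(-3)) = (-2610 + 19/(-22))*401 + (-10 - 1*(-3)) = (-2610 + 19*(-1/22))*401 + (-10 + 3) = (-2610 - 19/22)*401 - 7 = -57439/22*401 - 7 = -23033039/22 - 7 = -23033193/22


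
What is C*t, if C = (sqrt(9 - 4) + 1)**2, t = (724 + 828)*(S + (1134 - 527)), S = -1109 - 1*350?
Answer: -7933824 - 2644608*sqrt(5) ≈ -1.3847e+7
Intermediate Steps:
S = -1459 (S = -1109 - 350 = -1459)
t = -1322304 (t = (724 + 828)*(-1459 + (1134 - 527)) = 1552*(-1459 + 607) = 1552*(-852) = -1322304)
C = (1 + sqrt(5))**2 (C = (sqrt(5) + 1)**2 = (1 + sqrt(5))**2 ≈ 10.472)
C*t = (1 + sqrt(5))**2*(-1322304) = -1322304*(1 + sqrt(5))**2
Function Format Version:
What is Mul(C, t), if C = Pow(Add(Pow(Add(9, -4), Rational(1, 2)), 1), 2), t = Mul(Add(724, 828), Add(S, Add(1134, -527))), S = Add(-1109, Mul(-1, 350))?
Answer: Add(-7933824, Mul(-2644608, Pow(5, Rational(1, 2)))) ≈ -1.3847e+7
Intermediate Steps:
S = -1459 (S = Add(-1109, -350) = -1459)
t = -1322304 (t = Mul(Add(724, 828), Add(-1459, Add(1134, -527))) = Mul(1552, Add(-1459, 607)) = Mul(1552, -852) = -1322304)
C = Pow(Add(1, Pow(5, Rational(1, 2))), 2) (C = Pow(Add(Pow(5, Rational(1, 2)), 1), 2) = Pow(Add(1, Pow(5, Rational(1, 2))), 2) ≈ 10.472)
Mul(C, t) = Mul(Pow(Add(1, Pow(5, Rational(1, 2))), 2), -1322304) = Mul(-1322304, Pow(Add(1, Pow(5, Rational(1, 2))), 2))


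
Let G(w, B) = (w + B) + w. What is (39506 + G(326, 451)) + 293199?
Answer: 333808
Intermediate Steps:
G(w, B) = B + 2*w (G(w, B) = (B + w) + w = B + 2*w)
(39506 + G(326, 451)) + 293199 = (39506 + (451 + 2*326)) + 293199 = (39506 + (451 + 652)) + 293199 = (39506 + 1103) + 293199 = 40609 + 293199 = 333808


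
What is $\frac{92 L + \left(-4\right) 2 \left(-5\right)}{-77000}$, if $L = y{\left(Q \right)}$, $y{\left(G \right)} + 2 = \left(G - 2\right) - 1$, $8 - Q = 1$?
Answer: $- \frac{4}{1375} \approx -0.0029091$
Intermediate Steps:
$Q = 7$ ($Q = 8 - 1 = 7$)
$y{\left(G \right)} = -5 + G$ ($y{\left(G \right)} = -2 + \left(\left(G - 2\right) - 1\right) = -2 + \left(\left(-2 + G\right) - 1\right) = -2 + \left(-3 + G\right) = -5 + G$)
$L = 2$ ($L = -5 + 7 = 2$)
$\frac{92 L + \left(-4\right) 2 \left(-5\right)}{-77000} = \frac{92 \cdot 2 + \left(-4\right) 2 \left(-5\right)}{-77000} = \left(184 - -40\right) \left(- \frac{1}{77000}\right) = \left(184 + 40\right) \left(- \frac{1}{77000}\right) = 224 \left(- \frac{1}{77000}\right) = - \frac{4}{1375}$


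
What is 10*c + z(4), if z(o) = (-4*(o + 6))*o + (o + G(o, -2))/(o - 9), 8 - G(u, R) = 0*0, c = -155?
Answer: -8562/5 ≈ -1712.4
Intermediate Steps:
G(u, R) = 8 (G(u, R) = 8 - 0*0 = 8 - 1*0 = 8 + 0 = 8)
z(o) = o*(-24 - 4*o) + (8 + o)/(-9 + o) (z(o) = (-4*(o + 6))*o + (o + 8)/(o - 9) = (-4*(6 + o))*o + (8 + o)/(-9 + o) = (-24 - 4*o)*o + (8 + o)/(-9 + o) = o*(-24 - 4*o) + (8 + o)/(-9 + o))
10*c + z(4) = 10*(-155) + (8 - 4*4**3 + 12*4**2 + 217*4)/(-9 + 4) = -1550 + (8 - 4*64 + 12*16 + 868)/(-5) = -1550 - (8 - 256 + 192 + 868)/5 = -1550 - 1/5*812 = -1550 - 812/5 = -8562/5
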